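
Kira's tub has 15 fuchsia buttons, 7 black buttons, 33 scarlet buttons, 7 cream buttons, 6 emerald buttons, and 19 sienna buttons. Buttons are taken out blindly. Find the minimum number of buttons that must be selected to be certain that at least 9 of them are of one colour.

45

An adversary could hand out at most 8 buttons per colour (black, cream, emerald run out sooner): 8 + 7 + 8 + 7 + 6 + 8 = 44 buttons and still no colour has 9.
By pigeonhole, one more button lands in a colour already at 8, so 45 draws are enough and 44 are not.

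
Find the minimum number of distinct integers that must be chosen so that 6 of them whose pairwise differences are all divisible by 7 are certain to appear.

36

Integers whose pairwise differences are multiples of 7 are exactly those sharing a remainder mod 7. The 7 residue classes mod 7 are the pigeonholes.
With 35 integers one could put 5 in each residue class and have no class reach 6.
The 36th integer pushes some class to 6, so 7·5 + 1 = 36.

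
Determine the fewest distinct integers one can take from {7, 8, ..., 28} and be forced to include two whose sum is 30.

15

Group the elements by complementary pair {x, 30−x}: {7,23}, {8,22}, {9,21}, …, giving 8 two-element pairs, the single value 15 (it cannot pair with itself since the integers are distinct), and 5 integers whose partner 30−x falls outside [7,28].
Treating each of those 14 groups as a pigeonhole, one can pick one integer per group — 14 integers — with no two summing to 30.
The 15th integer lands in an occupied pair, forcing a sum of 30.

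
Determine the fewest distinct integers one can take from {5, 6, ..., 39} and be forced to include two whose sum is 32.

Group the elements by complementary pair {x, 32−x}: {5,27}, {6,26}, {7,25}, …, giving 11 two-element pairs, the single value 16 (it cannot pair with itself since the integers are distinct), and 12 integers whose partner 32−x falls outside [5,39].
Pigeonhole: treating each of those 24 groups as a pigeonhole, one can pick one integer per group — 24 integers — with no two summing to 32.
The 25th integer lands in an occupied pair, forcing a sum of 32.

25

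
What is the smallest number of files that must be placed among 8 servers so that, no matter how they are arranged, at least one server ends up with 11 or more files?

81

With 80 files one could put exactly 10 in each of the 8 servers, and no server would reach 11.
By the pigeonhole principle, one more file must land in a server that already has 10, giving it 11.
So 8 × 10 + 1 = 81 files are required.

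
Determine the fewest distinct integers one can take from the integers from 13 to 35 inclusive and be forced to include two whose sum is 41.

16

Group the elements by complementary pair {x, 41−x}: {13,28}, {14,27}, {15,26}, …, giving 8 two-element pairs and 7 integers whose partner 41−x falls outside [13,35].
Pigeonhole: treating each of those 15 groups as a pigeonhole, one can pick one integer per group — 15 integers — with no two summing to 41.
The 16th integer lands in an occupied pair, forcing a sum of 41.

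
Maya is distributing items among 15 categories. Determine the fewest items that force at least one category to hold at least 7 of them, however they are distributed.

With 90 items one could put exactly 6 in each of the 15 categories, and no category would reach 7.
By pigeonhole, one more item must land in a category that already has 6, giving it 7.
So 15 × 6 + 1 = 91 items are required.

91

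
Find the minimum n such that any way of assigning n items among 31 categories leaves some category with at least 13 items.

With 372 items one could put exactly 12 in each of the 31 categories, and no category would reach 13.
One more item must land in a category that already has 12, giving it 13.
So 31 × 12 + 1 = 373 items are required.

373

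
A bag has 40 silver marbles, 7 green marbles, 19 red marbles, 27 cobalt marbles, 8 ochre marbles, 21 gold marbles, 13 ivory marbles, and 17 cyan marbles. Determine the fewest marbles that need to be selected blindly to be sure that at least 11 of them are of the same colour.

An adversary could hand out at most 10 marbles per colour (green, ochre run out sooner): 10 + 7 + 10 + 10 + 8 + 10 + 10 + 10 = 75 marbles and still no colour has 11.
By the pigeonhole principle, one more marble lands in a colour already at 10, so 76 draws are enough and 75 are not.

76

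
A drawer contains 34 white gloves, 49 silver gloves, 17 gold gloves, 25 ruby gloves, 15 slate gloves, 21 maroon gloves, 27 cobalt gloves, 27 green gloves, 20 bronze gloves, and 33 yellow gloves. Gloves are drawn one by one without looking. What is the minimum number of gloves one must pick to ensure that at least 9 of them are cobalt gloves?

In the worst case for collecting cobalt gloves, every non-cobalt glove comes out first.
There are 34 + 49 + 17 + 25 + 15 + 21 + 27 + 20 + 33 = 241 non-cobalt gloves altogether.
After those, each further glove must be cobalt, so 241 + 9 = 250 draws guarantee 9 cobalt gloves.

250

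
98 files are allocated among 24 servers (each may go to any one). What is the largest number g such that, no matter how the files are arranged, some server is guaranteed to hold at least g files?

5

The 24 servers are the holes and the 98 files are the pigeons.
If every server held at most 4 files, the total would be at most 24 × 4 = 96, which is less than 98.
So some server holds at least ⌈98/24⌉ = 5 files.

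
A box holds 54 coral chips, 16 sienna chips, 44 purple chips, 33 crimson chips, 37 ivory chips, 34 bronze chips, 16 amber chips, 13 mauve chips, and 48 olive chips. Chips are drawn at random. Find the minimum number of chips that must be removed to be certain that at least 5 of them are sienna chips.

In the worst case for collecting sienna chips, every non-sienna chip comes out first.
There are 54 + 44 + 33 + 37 + 34 + 16 + 13 + 48 = 279 non-sienna chips altogether.
After those, each further chip must be sienna, so 279 + 5 = 284 draws guarantee 5 sienna chips.

284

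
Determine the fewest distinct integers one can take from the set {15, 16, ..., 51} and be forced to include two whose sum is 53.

26

Group the elements by complementary pair {x, 53−x}: {15,38}, {16,37}, {17,36}, …, giving 12 two-element pairs and 13 integers whose partner 53−x falls outside [15,51].
Pigeonhole: treating each of those 25 groups as a pigeonhole, one can pick one integer per group — 25 integers — with no two summing to 53.
The 26th integer lands in an occupied pair, forcing a sum of 53.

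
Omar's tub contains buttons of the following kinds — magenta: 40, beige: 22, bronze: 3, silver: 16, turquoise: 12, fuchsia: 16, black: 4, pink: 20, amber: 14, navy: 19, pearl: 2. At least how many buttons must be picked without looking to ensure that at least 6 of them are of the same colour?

Pigeonhole: put each drawn button into a box by colour. The largest draw with every box below 6 takes min(count, 5) from each colour; colours with fewer than 5 contribute all they have.
Σ min(cᵢ, 5) = 5 + 5 + 3 + 5 + 5 + 5 + 4 + 5 + 5 + 5 + 2 = 49.
Draw number 49 + 1 = 50 must push one box to 6.

50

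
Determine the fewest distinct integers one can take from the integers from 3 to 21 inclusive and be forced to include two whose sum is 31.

Two chosen integers sum to 31 exactly when both halves of some pair {x, 31−x} with 10 ≤ x ≤ 31−x ≤ 21 are chosen — 6 such pairs.
The remaining 7 elements (those with no distinct partner in range) can never complete a 31-sum, so the worst case takes all of them and one from each pair: 7 + 6 = 13.
The 14th integer has to be the second member of some pair, so 13 + 1 = 14.

14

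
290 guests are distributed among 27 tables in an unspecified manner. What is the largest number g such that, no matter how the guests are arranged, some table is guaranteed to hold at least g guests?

By the pigeonhole principle, the 27 tables are the holes and the 290 guests are the pigeons.
If every table held at most 10 guests, the total would be at most 27 × 10 = 270, which is less than 290.
So some table holds at least ⌈290/27⌉ = 11 guests.

11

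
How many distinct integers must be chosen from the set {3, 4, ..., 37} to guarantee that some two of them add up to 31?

23

A set avoiding the sum 31 can contain at most one of each pair {x, 31−x}, plus the 9 elements whose complement lies outside the range.
The integers 16, …, 37 (22 of them) are such a set: any two sum to at least 16+17 = 33 > 31.
By pigeonhole, any 23rd integer completes one of the 13 pairs, so 23 choices force a sum of 31.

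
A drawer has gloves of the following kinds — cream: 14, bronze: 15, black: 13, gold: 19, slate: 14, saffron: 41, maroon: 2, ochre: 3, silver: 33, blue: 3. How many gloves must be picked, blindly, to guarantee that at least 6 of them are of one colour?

An adversary could hand out at most 5 gloves per colour (maroon, ochre, blue run out sooner): 5 + 5 + 5 + 5 + 5 + 5 + 2 + 3 + 5 + 3 = 43 gloves and still no colour has 6.
Pigeonhole: one more glove lands in a colour already at 5, so 44 draws are enough and 43 are not.

44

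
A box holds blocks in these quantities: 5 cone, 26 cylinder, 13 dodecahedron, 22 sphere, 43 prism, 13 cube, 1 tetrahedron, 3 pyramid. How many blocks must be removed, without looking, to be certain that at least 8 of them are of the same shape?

45

Pigeonhole: put each drawn block into a box by shape. The largest draw with every box below 8 takes min(count, 7) from each shape; shapes with fewer than 7 contribute all they have.
Σ min(cᵢ, 7) = 5 + 7 + 7 + 7 + 7 + 7 + 1 + 3 = 44.
Draw number 44 + 1 = 45 must push one box to 8.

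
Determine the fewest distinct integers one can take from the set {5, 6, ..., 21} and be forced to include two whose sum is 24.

A set avoiding the sum 24 can contain at most one of each pair {x, 24−x}, plus the 3 elements whose complement lies outside the range or equal to its own complement.
The integers 12, …, 21 (10 of them) are such a set: any two sum to at least 12+13 = 25 > 24.
Any 11th integer completes one of the 7 pairs, so 11 choices force a sum of 24.

11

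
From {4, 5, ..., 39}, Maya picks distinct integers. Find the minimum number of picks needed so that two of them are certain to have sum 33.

A set avoiding the sum 33 can contain at most one of each pair {x, 33−x}, plus the 10 elements whose complement lies outside the range.
The integers 17, …, 39 (23 of them) are such a set: any two sum to at least 17+18 = 35 > 33.
By pigeonhole, any 24th integer completes one of the 13 pairs, so 24 choices force a sum of 33.

24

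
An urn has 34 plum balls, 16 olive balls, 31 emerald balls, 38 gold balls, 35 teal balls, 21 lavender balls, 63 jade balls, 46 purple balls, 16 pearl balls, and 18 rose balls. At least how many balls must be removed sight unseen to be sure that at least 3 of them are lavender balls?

In the worst case for collecting lavender balls, every non-lavender ball comes out first.
There are 34 + 16 + 31 + 38 + 35 + 63 + 46 + 16 + 18 = 297 non-lavender balls altogether.
After those, each further ball must be lavender, so 297 + 3 = 300 draws guarantee 3 lavender balls.

300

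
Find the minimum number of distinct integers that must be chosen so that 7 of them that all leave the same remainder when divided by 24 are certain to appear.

145

The 24 residue classes mod 24 are the pigeonholes.
With 144 integers one could put 6 in each residue class and have no class reach 7.
The 145th integer pushes some class to 7, so 24·6 + 1 = 145.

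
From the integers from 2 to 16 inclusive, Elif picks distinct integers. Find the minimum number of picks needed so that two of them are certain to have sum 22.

Group the elements by complementary pair {x, 22−x}: {6,16}, {7,15}, {8,14}, …, giving 5 two-element pairs, the single value 11 (it cannot pair with itself since the integers are distinct), and 4 integers whose partner 22−x falls outside [2,16].
By the pigeonhole principle, treating each of those 10 groups as a pigeonhole, one can pick one integer per group — 10 integers — with no two summing to 22.
The 11th integer lands in an occupied pair, forcing a sum of 22.

11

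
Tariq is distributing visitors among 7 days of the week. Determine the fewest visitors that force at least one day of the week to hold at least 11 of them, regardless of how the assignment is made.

With 70 visitors one could put exactly 10 in each of the 7 days of the week, and no day of the week would reach 11.
By the pigeonhole principle, one more visitor must land in a day of the week that already has 10, giving it 11.
So 7 × 10 + 1 = 71 visitors are required.

71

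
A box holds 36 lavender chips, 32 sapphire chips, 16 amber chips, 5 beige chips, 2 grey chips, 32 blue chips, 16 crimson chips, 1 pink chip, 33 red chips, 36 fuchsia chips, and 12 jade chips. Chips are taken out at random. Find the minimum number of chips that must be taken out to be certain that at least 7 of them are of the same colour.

An adversary could hand out at most 6 chips per colour (beige, grey, pink run out sooner): 6 + 6 + 6 + 5 + 2 + 6 + 6 + 1 + 6 + 6 + 6 = 56 chips and still no colour has 7.
One more chip lands in a colour already at 6, so 57 draws are enough and 56 are not.

57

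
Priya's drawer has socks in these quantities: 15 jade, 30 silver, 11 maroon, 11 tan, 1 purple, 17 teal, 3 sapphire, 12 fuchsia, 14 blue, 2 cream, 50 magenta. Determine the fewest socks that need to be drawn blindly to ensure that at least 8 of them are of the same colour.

63

An adversary could hand out at most 7 socks per colour (purple, sapphire, cream run out sooner): 7 + 7 + 7 + 7 + 1 + 7 + 3 + 7 + 7 + 2 + 7 = 62 socks and still no colour has 8.
One more sock lands in a colour already at 7, so 63 draws are enough and 62 are not.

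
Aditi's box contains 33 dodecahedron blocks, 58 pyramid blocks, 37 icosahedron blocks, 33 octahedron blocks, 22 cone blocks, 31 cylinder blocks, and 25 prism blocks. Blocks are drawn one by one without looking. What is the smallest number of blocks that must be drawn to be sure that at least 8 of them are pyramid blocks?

In the worst case for collecting pyramid blocks, every non-pyramid block comes out first.
There are 33 + 37 + 33 + 22 + 31 + 25 = 181 non-pyramid blocks altogether.
After those, each further block must be pyramid, so 181 + 8 = 189 draws guarantee 8 pyramid blocks.

189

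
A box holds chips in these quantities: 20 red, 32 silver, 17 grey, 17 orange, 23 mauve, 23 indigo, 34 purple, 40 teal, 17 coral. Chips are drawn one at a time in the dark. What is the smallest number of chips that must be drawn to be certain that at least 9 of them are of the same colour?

An adversary could hand out at most 8 chips per colour: 8 + 8 + 8 + 8 + 8 + 8 + 8 + 8 + 8 = 72 chips and still no colour has 9.
One more chip lands in a colour already at 8, so 73 draws are enough and 72 are not.

73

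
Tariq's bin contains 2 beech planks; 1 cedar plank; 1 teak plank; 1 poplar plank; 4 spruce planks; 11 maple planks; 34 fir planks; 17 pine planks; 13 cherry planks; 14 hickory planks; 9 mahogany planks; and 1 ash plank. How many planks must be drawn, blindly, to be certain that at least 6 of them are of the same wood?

41

Pigeonhole: put each drawn plank into a box by wood. The largest draw with every box below 6 takes min(count, 5) from each wood; woods with fewer than 5 contribute all they have.
Σ min(cᵢ, 5) = 2 + 1 + 1 + 1 + 4 + 5 + 5 + 5 + 5 + 5 + 5 + 1 = 40.
Draw number 40 + 1 = 41 must push one box to 6.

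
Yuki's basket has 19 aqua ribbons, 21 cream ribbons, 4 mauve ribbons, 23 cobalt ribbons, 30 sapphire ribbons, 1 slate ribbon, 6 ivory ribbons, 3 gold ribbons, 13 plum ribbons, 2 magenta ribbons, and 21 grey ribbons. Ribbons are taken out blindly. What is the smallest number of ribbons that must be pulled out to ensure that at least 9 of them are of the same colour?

65

Pigeonhole: put each drawn ribbon into a box by colour. The largest draw with every box below 9 takes min(count, 8) from each colour; colours with fewer than 8 contribute all they have.
Σ min(cᵢ, 8) = 8 + 8 + 4 + 8 + 8 + 1 + 6 + 3 + 8 + 2 + 8 = 64.
Draw number 64 + 1 = 65 must push one box to 9.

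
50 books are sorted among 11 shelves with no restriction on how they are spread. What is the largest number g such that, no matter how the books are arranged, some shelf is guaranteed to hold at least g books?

5

The 11 shelves are the holes and the 50 books are the pigeons.
If every shelf held at most 4 books, the total would be at most 11 × 4 = 44, which is less than 50.
So some shelf holds at least ⌈50/11⌉ = 5 books.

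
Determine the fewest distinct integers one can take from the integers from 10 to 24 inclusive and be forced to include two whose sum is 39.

Two chosen integers sum to 39 exactly when both halves of some pair {x, 39−x} with 15 ≤ x ≤ 39−x ≤ 24 are chosen — 5 such pairs.
The remaining 5 elements (those with no distinct partner in range) can never complete a 39-sum, so the worst case takes all of them and one from each pair: 5 + 5 = 10.
The 11th integer has to be the second member of some pair, so 10 + 1 = 11.

11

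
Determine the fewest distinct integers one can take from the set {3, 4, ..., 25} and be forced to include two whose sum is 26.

14

Group the elements by complementary pair {x, 26−x}: {3,23}, {4,22}, {5,21}, …, giving 10 two-element pairs; the single value 13 (it cannot pair with itself since the integers are distinct); and 2 integers whose partner 26−x falls outside [3,25].
Treating each of those 13 groups as a pigeonhole, one can pick one integer per group — 13 integers — with no two summing to 26.
The 14th integer lands in an occupied pair, forcing a sum of 26.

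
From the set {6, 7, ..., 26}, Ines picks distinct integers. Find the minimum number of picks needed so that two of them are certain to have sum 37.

Two chosen integers sum to 37 exactly when both halves of some pair {x, 37−x} with 11 ≤ x ≤ 37−x ≤ 26 are chosen — 8 such pairs.
The remaining 5 elements (those with no distinct partner in range) can never complete a 37-sum, so the worst case takes all of them and one from each pair: 5 + 8 = 13.
By pigeonhole, the 14th integer has to be the second member of some pair, so 13 + 1 = 14.

14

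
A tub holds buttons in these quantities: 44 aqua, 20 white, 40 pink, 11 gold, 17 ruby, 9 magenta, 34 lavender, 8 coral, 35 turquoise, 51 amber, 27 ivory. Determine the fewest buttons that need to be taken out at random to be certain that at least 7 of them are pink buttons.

In the worst case for collecting pink buttons, every non-pink button comes out first.
There are 44 + 20 + 11 + 17 + 9 + 34 + 8 + 35 + 51 + 27 = 256 non-pink buttons altogether.
After those, each further button must be pink, so 256 + 7 = 263 draws guarantee 7 pink buttons.

263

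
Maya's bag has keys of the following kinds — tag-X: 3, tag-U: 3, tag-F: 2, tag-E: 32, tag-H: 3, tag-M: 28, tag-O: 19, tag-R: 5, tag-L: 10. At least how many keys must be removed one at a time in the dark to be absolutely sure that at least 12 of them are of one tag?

By pigeonhole, put each drawn key into a box by tag. The largest draw with every box below 12 takes min(count, 11) from each tag; tags with fewer than 11 contribute all they have.
Σ min(cᵢ, 11) = 3 + 3 + 2 + 11 + 3 + 11 + 11 + 5 + 10 = 59.
Draw number 59 + 1 = 60 must push one box to 12.

60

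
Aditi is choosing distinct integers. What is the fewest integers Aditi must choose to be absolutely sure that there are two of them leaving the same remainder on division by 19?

Pigeonhole: the 19 residue classes mod 19 are the pigeonholes.
With 19 integers one could put 1 in each residue class and have no class reach 2.
The 20th integer pushes some class to 2, so 19·1 + 1 = 20.

20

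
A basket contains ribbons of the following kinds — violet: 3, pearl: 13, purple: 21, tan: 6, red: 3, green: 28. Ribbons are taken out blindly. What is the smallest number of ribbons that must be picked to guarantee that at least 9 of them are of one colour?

Pigeonhole: put each drawn ribbon into a box by colour. The largest draw with every box below 9 takes min(count, 8) from each colour; colours with fewer than 8 contribute all they have.
Σ min(cᵢ, 8) = 3 + 8 + 8 + 6 + 3 + 8 = 36.
Draw number 36 + 1 = 37 must push one box to 9.

37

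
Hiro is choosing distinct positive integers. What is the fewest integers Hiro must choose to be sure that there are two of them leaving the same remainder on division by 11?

The 11 residue classes mod 11 are the pigeonholes.
With 11 integers one could put 1 in each residue class and have no class reach 2.
The 12th integer pushes some class to 2, so 11·1 + 1 = 12.

12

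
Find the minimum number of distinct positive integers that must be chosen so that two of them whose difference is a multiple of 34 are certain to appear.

35

Integers whose pairwise differences are multiples of 34 are exactly those sharing a remainder mod 34. The 34 residue classes mod 34 are the pigeonholes.
With 34 integers one could put 1 in each residue class and have no class reach 2.
The 35th integer pushes some class to 2, so 34·1 + 1 = 35.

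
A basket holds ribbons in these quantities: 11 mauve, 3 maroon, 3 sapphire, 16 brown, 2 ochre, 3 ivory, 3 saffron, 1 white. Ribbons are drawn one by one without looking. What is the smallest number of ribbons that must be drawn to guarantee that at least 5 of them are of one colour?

24

The 8 colours are the holes; the ribbons drawn are the pigeons.
To avoid 5 of any one colour, the worst case takes at most 4 of each colour, or every ribbon of a colour that has fewer than 4.
That gives 4 + 3 + 3 + 4 + 2 + 3 + 3 + 1 = 23 ribbons with no colour reaching 5.
The next ribbon forces some colour to 5, so 23 + 1 = 24.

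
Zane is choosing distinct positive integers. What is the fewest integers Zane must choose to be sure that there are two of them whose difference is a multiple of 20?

Integers whose pairwise differences are multiples of 20 are exactly those sharing a remainder mod 20. The 20 residue classes mod 20 are the pigeonholes.
With 20 integers one could put 1 in each residue class and have no class reach 2.
The 21st integer pushes some class to 2, so 20·1 + 1 = 21.

21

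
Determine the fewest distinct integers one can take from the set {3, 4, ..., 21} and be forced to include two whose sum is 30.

Group the elements by complementary pair {x, 30−x}: {9,21}, {10,20}, {11,19}, …, giving 6 two-element pairs, the single value 15 (it cannot pair with itself since the integers are distinct), and 6 integers whose partner 30−x falls outside [3,21].
Pigeonhole: treating each of those 13 groups as a pigeonhole, one can pick one integer per group — 13 integers — with no two summing to 30.
The 14th integer lands in an occupied pair, forcing a sum of 30.

14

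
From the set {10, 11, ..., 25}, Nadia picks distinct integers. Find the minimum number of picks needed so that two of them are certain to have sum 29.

A set avoiding the sum 29 can contain at most one of each pair {x, 29−x}, plus the 6 elements whose complement lies outside the range.
The integers 15, …, 25 (11 of them) are such a set: any two sum to at least 15+16 = 31 > 29.
Any 12th integer completes one of the 5 pairs, so 12 choices force a sum of 29.

12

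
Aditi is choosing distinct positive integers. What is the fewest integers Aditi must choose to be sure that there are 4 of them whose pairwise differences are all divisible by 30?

Integers whose pairwise differences are multiples of 30 are exactly those sharing a remainder mod 30. Pigeonhole: the 30 residue classes mod 30 are the pigeonholes.
With 90 integers one could put 3 in each residue class and have no class reach 4.
The 91st integer pushes some class to 4, so 30·3 + 1 = 91.

91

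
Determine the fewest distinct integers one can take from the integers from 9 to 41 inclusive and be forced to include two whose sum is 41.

Two chosen integers sum to 41 exactly when both halves of some pair {x, 41−x} with 9 ≤ x ≤ 41−x ≤ 32 are chosen — 12 such pairs.
The remaining 9 elements (those with no distinct partner in range) can never complete a 41-sum, so the worst case takes all of them and one from each pair: 9 + 12 = 21.
The 22nd integer has to be the second member of some pair, so 21 + 1 = 22.

22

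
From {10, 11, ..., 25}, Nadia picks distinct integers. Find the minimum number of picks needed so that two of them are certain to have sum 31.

A set avoiding the sum 31 can contain at most one of each pair {x, 31−x}, plus the 4 elements whose complement lies outside the range.
The integers 16, …, 25 (10 of them) are such a set: any two sum to at least 16+17 = 33 > 31.
Any 11th integer completes one of the 6 pairs, so 11 choices force a sum of 31.

11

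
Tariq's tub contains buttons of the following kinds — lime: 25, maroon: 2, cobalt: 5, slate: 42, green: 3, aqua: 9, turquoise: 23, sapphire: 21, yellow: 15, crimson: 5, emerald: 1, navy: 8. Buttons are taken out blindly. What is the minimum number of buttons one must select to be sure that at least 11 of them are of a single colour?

The 12 colours are the holes; the buttons drawn are the pigeons.
To avoid 11 of any one colour, the worst case takes at most 10 of each colour, or every button of a colour that has fewer than 10.
That gives 10 + 2 + 5 + 10 + 3 + 9 + 10 + 10 + 10 + 5 + 1 + 8 = 83 buttons with no colour reaching 11.
The next button forces some colour to 11, so 83 + 1 = 84.

84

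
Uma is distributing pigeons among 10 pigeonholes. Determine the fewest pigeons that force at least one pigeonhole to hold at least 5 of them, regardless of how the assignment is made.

41

With 40 pigeons one could put exactly 4 in each of the 10 pigeonholes, and no pigeonhole would reach 5.
Pigeonhole: one more pigeon must land in a pigeonhole that already has 4, giving it 5.
So 10 × 4 + 1 = 41 pigeons are required.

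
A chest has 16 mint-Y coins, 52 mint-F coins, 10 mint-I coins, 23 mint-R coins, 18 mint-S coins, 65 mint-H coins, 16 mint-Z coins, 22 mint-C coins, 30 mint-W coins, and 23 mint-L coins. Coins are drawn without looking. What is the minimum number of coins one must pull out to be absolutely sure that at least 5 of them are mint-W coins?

In the worst case for collecting mint-W coins, every non-mint-W coin comes out first.
There are 16 + 52 + 10 + 23 + 18 + 65 + 16 + 22 + 23 = 245 non-mint-W coins altogether.
After those, each further coin must be mint-W, so 245 + 5 = 250 draws guarantee 5 mint-W coins.

250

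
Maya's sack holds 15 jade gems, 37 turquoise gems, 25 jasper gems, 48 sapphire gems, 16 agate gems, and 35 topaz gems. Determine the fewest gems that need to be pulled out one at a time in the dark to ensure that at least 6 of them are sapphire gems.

In the worst case for collecting sapphire gems, every non-sapphire gem comes out first.
There are 15 + 37 + 25 + 16 + 35 = 128 non-sapphire gems altogether.
After those, each further gem must be sapphire, so 128 + 6 = 134 draws guarantee 6 sapphire gems.

134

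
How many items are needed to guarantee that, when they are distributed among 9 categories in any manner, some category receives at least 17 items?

145

With 144 items one could put exactly 16 in each of the 9 categories, and no category would reach 17.
One more item must land in a category that already has 16, giving it 17.
So 9 × 16 + 1 = 145 items are required.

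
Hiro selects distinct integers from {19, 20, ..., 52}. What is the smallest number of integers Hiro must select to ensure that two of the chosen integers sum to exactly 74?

Two chosen integers sum to 74 exactly when both halves of some pair {x, 74−x} with 22 ≤ x ≤ 74−x ≤ 52 are chosen — 15 such pairs.
The remaining 4 elements (those with no distinct partner in range) can never complete a 74-sum, so the worst case takes all of them and one from each pair: 4 + 15 = 19.
The 20th integer has to be the second member of some pair, so 19 + 1 = 20.

20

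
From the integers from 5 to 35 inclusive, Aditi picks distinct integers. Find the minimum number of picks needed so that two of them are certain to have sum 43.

Two chosen integers sum to 43 exactly when both halves of some pair {x, 43−x} with 8 ≤ x ≤ 43−x ≤ 35 are chosen — 14 such pairs.
The remaining 3 elements (those with no distinct partner in range) can never complete a 43-sum, so the worst case takes all of them and one from each pair: 3 + 14 = 17.
By pigeonhole, the 18th integer has to be the second member of some pair, so 17 + 1 = 18.

18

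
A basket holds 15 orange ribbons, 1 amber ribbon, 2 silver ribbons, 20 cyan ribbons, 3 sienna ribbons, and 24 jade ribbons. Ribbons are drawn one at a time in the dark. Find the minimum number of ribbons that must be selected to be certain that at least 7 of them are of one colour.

Pigeonhole: put each drawn ribbon into a box by colour. The largest draw with every box below 7 takes min(count, 6) from each colour; colours with fewer than 6 contribute all they have.
Σ min(cᵢ, 6) = 6 + 1 + 2 + 6 + 3 + 6 = 24.
Draw number 24 + 1 = 25 must push one box to 7.

25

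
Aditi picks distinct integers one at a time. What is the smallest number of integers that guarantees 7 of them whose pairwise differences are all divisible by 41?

Integers whose pairwise differences are multiples of 41 are exactly those sharing a remainder mod 41. The 41 residue classes mod 41 are the pigeonholes.
With 246 integers one could put 6 in each residue class and have no class reach 7.
The 247th integer pushes some class to 7, so 41·6 + 1 = 247.

247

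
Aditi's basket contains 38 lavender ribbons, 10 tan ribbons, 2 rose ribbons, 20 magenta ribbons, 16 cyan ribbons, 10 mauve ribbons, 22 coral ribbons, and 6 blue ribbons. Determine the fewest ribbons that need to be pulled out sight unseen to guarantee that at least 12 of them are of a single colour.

An adversary could hand out at most 11 ribbons per colour (4 colours run out sooner): 11 + 10 + 2 + 11 + 11 + 10 + 11 + 6 = 72 ribbons and still no colour has 12.
One more ribbon lands in a colour already at 11, so 73 draws are enough and 72 are not.

73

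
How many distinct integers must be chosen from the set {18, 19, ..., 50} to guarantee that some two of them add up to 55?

24

A set avoiding the sum 55 can contain at most one of each pair {x, 55−x}, plus the 13 elements whose complement lies outside the range.
The integers 28, …, 50 (23 of them) are such a set: any two sum to at least 28+29 = 57 > 55.
Any 24th integer completes one of the 10 pairs, so 24 choices force a sum of 55.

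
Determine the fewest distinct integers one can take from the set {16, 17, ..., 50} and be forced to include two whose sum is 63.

Two chosen integers sum to 63 exactly when both halves of some pair {x, 63−x} with 16 ≤ x ≤ 63−x ≤ 47 are chosen — 16 such pairs.
The remaining 3 elements (those with no distinct partner in range) can never complete a 63-sum, so the worst case takes all of them and one from each pair: 3 + 16 = 19.
The 20th integer has to be the second member of some pair, so 19 + 1 = 20.

20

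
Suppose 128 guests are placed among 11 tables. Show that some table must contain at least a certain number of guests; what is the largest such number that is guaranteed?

By the pigeonhole principle, the 11 tables are the holes and the 128 guests are the pigeons.
If every table held at most 11 guests, the total would be at most 11 × 11 = 121, which is less than 128.
So some table holds at least ⌈128/11⌉ = 12 guests.

12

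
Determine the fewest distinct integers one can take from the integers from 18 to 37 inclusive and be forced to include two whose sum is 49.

14

A set avoiding the sum 49 can contain at most one of each pair {x, 49−x}, plus the 6 elements whose complement lies outside the range.
The integers 25, …, 37 (13 of them) are such a set: any two sum to at least 25+26 = 51 > 49.
By pigeonhole, any 14th integer completes one of the 7 pairs, so 14 choices force a sum of 49.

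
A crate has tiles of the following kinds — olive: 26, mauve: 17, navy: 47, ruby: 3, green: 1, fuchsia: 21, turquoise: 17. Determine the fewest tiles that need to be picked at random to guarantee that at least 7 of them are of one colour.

35

An adversary could hand out at most 6 tiles per colour (ruby, green run out sooner): 6 + 6 + 6 + 3 + 1 + 6 + 6 = 34 tiles and still no colour has 7.
One more tile lands in a colour already at 6, so 35 draws are enough and 34 are not.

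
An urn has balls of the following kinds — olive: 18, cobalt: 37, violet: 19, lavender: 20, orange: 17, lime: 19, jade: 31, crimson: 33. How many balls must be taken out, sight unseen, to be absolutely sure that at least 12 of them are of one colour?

89

Put each drawn ball into a box by colour. The largest draw with every box below 12 takes min(count, 11) from each colour.
Σ min(cᵢ, 11) = 11 + 11 + 11 + 11 + 11 + 11 + 11 + 11 = 88.
Draw number 88 + 1 = 89 must push one box to 12.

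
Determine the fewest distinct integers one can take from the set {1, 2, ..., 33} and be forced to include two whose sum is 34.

Group the elements by complementary pair {x, 34−x}: {1,33}, {2,32}, {3,31}, …, giving 16 two-element pairs and the single value 17 (it cannot pair with itself since the integers are distinct).
By pigeonhole, treating each of those 17 groups as a pigeonhole, one can pick one integer per group — 17 integers — with no two summing to 34.
The 18th integer lands in an occupied pair, forcing a sum of 34.

18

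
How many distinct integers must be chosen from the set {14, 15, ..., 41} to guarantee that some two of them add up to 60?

A set avoiding the sum 60 can contain at most one of each pair {x, 60−x}, plus the 6 elements whose complement lies outside the range or equal to its own complement.
The integers 14, …, 30 (17 of them) are such a set: any two sum to at least 14+15 = 29 and at most 29+30 = 59 < 60.
By the pigeonhole principle, any 18th integer completes one of the 11 pairs, so 18 choices force a sum of 60.

18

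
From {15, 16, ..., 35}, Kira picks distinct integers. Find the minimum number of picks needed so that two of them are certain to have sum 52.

A set avoiding the sum 52 can contain at most one of each pair {x, 52−x}, plus the 3 elements whose complement lies outside the range or equal to its own complement.
The integers 15, …, 26 (12 of them) are such a set: any two sum to at least 15+16 = 31 and at most 25+26 = 51 < 52.
By pigeonhole, any 13th integer completes one of the 9 pairs, so 13 choices force a sum of 52.

13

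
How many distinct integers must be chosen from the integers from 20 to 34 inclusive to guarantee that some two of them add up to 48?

12

Two chosen integers sum to 48 exactly when both halves of some pair {x, 48−x} with 20 ≤ x ≤ 48−x ≤ 28 are chosen — 4 such pairs.
The remaining 7 elements (those with no distinct partner in range) can never complete a 48-sum, so the worst case takes all of them and one from each pair: 7 + 4 = 11.
Pigeonhole: the 12th integer has to be the second member of some pair, so 11 + 1 = 12.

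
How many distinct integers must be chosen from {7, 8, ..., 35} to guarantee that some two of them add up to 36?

19

Group the elements by complementary pair {x, 36−x}: {7,29}, {8,28}, {9,27}, …, giving 11 two-element pairs, the single value 18 (it cannot pair with itself since the integers are distinct), and 6 integers whose partner 36−x falls outside [7,35].
By pigeonhole, treating each of those 18 groups as a pigeonhole, one can pick one integer per group — 18 integers — with no two summing to 36.
The 19th integer lands in an occupied pair, forcing a sum of 36.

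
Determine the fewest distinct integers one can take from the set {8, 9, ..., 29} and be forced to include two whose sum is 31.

Group the elements by complementary pair {x, 31−x}: {8,23}, {9,22}, {10,21}, …, giving 8 two-element pairs and 6 integers whose partner 31−x falls outside [8,29].
Pigeonhole: treating each of those 14 groups as a pigeonhole, one can pick one integer per group — 14 integers — with no two summing to 31.
The 15th integer lands in an occupied pair, forcing a sum of 31.

15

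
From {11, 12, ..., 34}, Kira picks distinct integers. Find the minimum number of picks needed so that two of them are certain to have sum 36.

Group the elements by complementary pair {x, 36−x}: {11,25}, {12,24}, {13,23}, …, giving 7 two-element pairs, the single value 18 (it cannot pair with itself since the integers are distinct), and 9 integers whose partner 36−x falls outside [11,34].
Treating each of those 17 groups as a pigeonhole, one can pick one integer per group — 17 integers — with no two summing to 36.
The 18th integer lands in an occupied pair, forcing a sum of 36.

18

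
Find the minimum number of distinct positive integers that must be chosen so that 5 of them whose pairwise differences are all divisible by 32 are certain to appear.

Integers whose pairwise differences are multiples of 32 are exactly those sharing a remainder mod 32. Pigeonhole: the 32 residue classes mod 32 are the pigeonholes.
With 128 integers one could put 4 in each residue class and have no class reach 5.
The 129th integer pushes some class to 5, so 32·4 + 1 = 129.

129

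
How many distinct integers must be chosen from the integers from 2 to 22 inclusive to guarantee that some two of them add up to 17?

Two chosen integers sum to 17 exactly when both halves of some pair {x, 17−x} with 2 ≤ x ≤ 17−x ≤ 15 are chosen — 7 such pairs.
The remaining 7 elements (those with no distinct partner in range) can never complete a 17-sum, so the worst case takes all of them and one from each pair: 7 + 7 = 14.
The 15th integer has to be the second member of some pair, so 14 + 1 = 15.

15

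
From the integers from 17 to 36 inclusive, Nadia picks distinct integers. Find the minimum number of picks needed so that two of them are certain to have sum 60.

15

Group the elements by complementary pair {x, 60−x}: {24,36}, {25,35}, {26,34}, …, giving 6 two-element pairs; the single value 30 (it cannot pair with itself since the integers are distinct); and 7 integers whose partner 60−x falls outside [17,36].
Treating each of those 14 groups as a pigeonhole, one can pick one integer per group — 14 integers — with no two summing to 60.
The 15th integer lands in an occupied pair, forcing a sum of 60.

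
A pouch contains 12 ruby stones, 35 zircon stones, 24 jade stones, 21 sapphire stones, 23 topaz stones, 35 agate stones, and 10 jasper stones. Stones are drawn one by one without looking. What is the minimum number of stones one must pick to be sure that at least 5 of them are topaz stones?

In the worst case for collecting topaz stones, every non-topaz stone comes out first.
There are 12 + 35 + 24 + 21 + 35 + 10 = 137 non-topaz stones altogether.
After those, each further stone must be topaz, so 137 + 5 = 142 draws guarantee 5 topaz stones.

142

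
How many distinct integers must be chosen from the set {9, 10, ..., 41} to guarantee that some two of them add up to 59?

Two chosen integers sum to 59 exactly when both halves of some pair {x, 59−x} with 18 ≤ x ≤ 59−x ≤ 41 are chosen — 12 such pairs.
The remaining 9 elements (those with no distinct partner in range) can never complete a 59-sum, so the worst case takes all of them and one from each pair: 9 + 12 = 21.
The 22nd integer has to be the second member of some pair, so 21 + 1 = 22.

22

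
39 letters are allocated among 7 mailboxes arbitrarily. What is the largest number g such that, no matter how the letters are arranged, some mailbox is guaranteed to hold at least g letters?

6

Pigeonhole: the 7 mailboxes are the holes and the 39 letters are the pigeons.
If every mailbox held at most 5 letters, the total would be at most 7 × 5 = 35, which is less than 39.
So some mailbox holds at least ⌈39/7⌉ = 6 letters.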